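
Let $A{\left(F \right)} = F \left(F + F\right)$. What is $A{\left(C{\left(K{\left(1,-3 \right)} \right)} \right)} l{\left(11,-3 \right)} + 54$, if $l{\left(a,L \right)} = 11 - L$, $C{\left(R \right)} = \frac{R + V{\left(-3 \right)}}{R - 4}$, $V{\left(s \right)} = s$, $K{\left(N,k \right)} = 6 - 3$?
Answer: $54$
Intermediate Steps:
$K{\left(N,k \right)} = 3$ ($K{\left(N,k \right)} = 6 - 3 = 3$)
$C{\left(R \right)} = \frac{-3 + R}{-4 + R}$ ($C{\left(R \right)} = \frac{R - 3}{R - 4} = \frac{-3 + R}{-4 + R}$)
$A{\left(F \right)} = 2 F^{2}$ ($A{\left(F \right)} = F 2 F = 2 F^{2}$)
$A{\left(C{\left(K{\left(1,-3 \right)} \right)} \right)} l{\left(11,-3 \right)} + 54 = 2 \left(\frac{-3 + 3}{-4 + 3}\right)^{2} \left(11 - -3\right) + 54 = 2 \left(\frac{1}{-1} \cdot 0\right)^{2} \left(11 + 3\right) + 54 = 2 \left(\left(-1\right) 0\right)^{2} \cdot 14 + 54 = 2 \cdot 0^{2} \cdot 14 + 54 = 2 \cdot 0 \cdot 14 + 54 = 0 \cdot 14 + 54 = 0 + 54 = 54$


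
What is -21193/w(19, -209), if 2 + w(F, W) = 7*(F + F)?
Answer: -21193/264 ≈ -80.276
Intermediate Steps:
w(F, W) = -2 + 14*F (w(F, W) = -2 + 7*(F + F) = -2 + 7*(2*F) = -2 + 14*F)
-21193/w(19, -209) = -21193/(-2 + 14*19) = -21193/(-2 + 266) = -21193/264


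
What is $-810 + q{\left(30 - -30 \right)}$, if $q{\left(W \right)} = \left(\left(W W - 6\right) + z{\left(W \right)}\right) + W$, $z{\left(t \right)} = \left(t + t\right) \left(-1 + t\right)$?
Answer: $9924$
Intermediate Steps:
$z{\left(t \right)} = 2 t \left(-1 + t\right)$
$q{\left(W \right)} = -6 + W + W^{2} + 2 W \left(-1 + W\right)$ ($q{\left(W \right)} = \left(\left(W W - 6\right) + 2 W \left(-1 + W\right)\right) + W = \left(\left(W^{2} - 6\right) + 2 W \left(-1 + W\right)\right) + W = \left(\left(-6 + W^{2}\right) + 2 W \left(-1 + W\right)\right) + W = \left(-6 + W^{2} + 2 W \left(-1 + W\right)\right) + W = -6 + W + W^{2} + 2 W \left(-1 + W\right)$)
$-810 + q{\left(30 - -30 \right)} = -810 - \left(36 + 30 - 3 \left(30 - -30\right)^{2}\right) = -810 - \left(66 - 3 \left(30 + 30\right)^{2}\right) = -810 - \left(66 - 10800\right) = -810 - -10734 = -810 + 10734 = 9924$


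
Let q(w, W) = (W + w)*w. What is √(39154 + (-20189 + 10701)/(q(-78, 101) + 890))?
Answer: 6*√13891429/113 ≈ 197.90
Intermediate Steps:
q(w, W) = w*(W + w)
√(39154 + (-20189 + 10701)/(q(-78, 101) + 890)) = √(39154 + (-20189 + 10701)/(-78*(101 - 78) + 890)) = √(39154 - 9488/(-78*23 + 890)) = √(39154 - 9488/(-1794 + 890)) = √(39154 - 9488/(-904)) = √(39154 - 9488*(-1/904)) = √(39154 + 1186/113) = √(4425588/113) = 6*√13891429/113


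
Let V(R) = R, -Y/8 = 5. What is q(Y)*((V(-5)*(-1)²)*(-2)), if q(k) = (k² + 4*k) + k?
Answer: 14000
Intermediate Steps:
Y = -40 (Y = -8*5 = -40)
q(k) = k² + 5*k
q(Y)*((V(-5)*(-1)²)*(-2)) = (-40*(5 - 40))*(-5*(-1)²*(-2)) = (-40*(-35))*(-5*1*(-2)) = 1400*(-5*(-2)) = 1400*10 = 14000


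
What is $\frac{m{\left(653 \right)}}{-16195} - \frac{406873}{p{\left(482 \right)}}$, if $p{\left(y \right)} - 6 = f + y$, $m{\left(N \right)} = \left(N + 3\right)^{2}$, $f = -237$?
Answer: $- \frac{163349331}{99145} \approx -1647.6$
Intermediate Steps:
$m{\left(N \right)} = \left(3 + N\right)^{2}$
$p{\left(y \right)} = -231 + y$ ($p{\left(y \right)} = 6 + \left(-237 + y\right) = -231 + y$)
$\frac{m{\left(653 \right)}}{-16195} - \frac{406873}{p{\left(482 \right)}} = \frac{\left(3 + 653\right)^{2}}{-16195} - \frac{406873}{-231 + 482} = 656^{2} \left(- \frac{1}{16195}\right) - \frac{406873}{251} = 430336 \left(- \frac{1}{16195}\right) - \frac{406873}{251} = - \frac{10496}{395} - \frac{406873}{251} = - \frac{163349331}{99145}$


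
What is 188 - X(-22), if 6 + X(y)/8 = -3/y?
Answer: 2584/11 ≈ 234.91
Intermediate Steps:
X(y) = -48 - 24/y (X(y) = -48 + 8*(-3/y) = -48 - 24/y)
188 - X(-22) = 188 - (-48 - 24/(-22)) = 188 - (-48 - 24*(-1/22)) = 188 - (-48 + 12/11) = 188 - 1*(-516/11) = 188 + 516/11 = 2584/11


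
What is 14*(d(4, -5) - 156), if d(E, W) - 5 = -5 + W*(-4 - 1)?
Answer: -1834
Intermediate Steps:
d(E, W) = -5*W (d(E, W) = 5 + (-5 + W*(-4 - 1)) = 5 + (-5 + W*(-5)) = 5 + (-5 - 5*W) = -5*W)
14*(d(4, -5) - 156) = 14*(-5*(-5) - 156) = 14*(25 - 156) = 14*(-131) = -1834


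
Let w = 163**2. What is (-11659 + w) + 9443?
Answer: 24353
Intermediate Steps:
w = 26569
(-11659 + w) + 9443 = (-11659 + 26569) + 9443 = 14910 + 9443 = 24353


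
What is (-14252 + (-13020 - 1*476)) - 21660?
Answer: -49408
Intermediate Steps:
(-14252 + (-13020 - 1*476)) - 21660 = (-14252 + (-13020 - 476)) - 21660 = (-14252 - 13496) - 21660 = -27748 - 21660 = -49408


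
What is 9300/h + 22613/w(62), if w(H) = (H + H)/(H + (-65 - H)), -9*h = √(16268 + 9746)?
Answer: -1469845/124 - 41850*√26014/13007 ≈ -12373.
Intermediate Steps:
h = -√26014/9 (h = -√(16268 + 9746)/9 = -√26014/9 ≈ -17.921)
w(H) = -2*H/65 (w(H) = (2*H)/(-65) = (2*H)*(-1/65) = -2*H/65)
9300/h + 22613/w(62) = 9300/((-√26014/9)) + 22613/((-2/65*62)) = 9300*(-9*√26014/26014) + 22613/(-124/65) = -41850*√26014/13007 + 22613*(-65/124) = -41850*√26014/13007 - 1469845/124 = -1469845/124 - 41850*√26014/13007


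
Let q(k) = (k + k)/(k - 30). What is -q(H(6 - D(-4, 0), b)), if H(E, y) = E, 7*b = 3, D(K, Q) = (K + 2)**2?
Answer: 1/7 ≈ 0.14286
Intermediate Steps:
D(K, Q) = (2 + K)**2
b = 3/7 (b = (1/7)*3 = 3/7 ≈ 0.42857)
q(k) = 2*k/(-30 + k) (q(k) = (2*k)/(-30 + k) = 2*k/(-30 + k))
-q(H(6 - D(-4, 0), b)) = -2*(6 - (2 - 4)**2)/(-30 + (6 - (2 - 4)**2)) = -2*(6 - 1*(-2)**2)/(-30 + (6 - 1*(-2)**2)) = -2*(6 - 1*4)/(-30 + (6 - 1*4)) = -2*(6 - 4)/(-30 + (6 - 4)) = -2*2/(-30 + 2) = -2*2/(-28) = -2*2*(-1)/28 = -1*(-1/7) = 1/7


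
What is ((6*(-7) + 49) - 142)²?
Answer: 18225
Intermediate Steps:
((6*(-7) + 49) - 142)² = ((-42 + 49) - 142)² = (7 - 142)² = (-135)² = 18225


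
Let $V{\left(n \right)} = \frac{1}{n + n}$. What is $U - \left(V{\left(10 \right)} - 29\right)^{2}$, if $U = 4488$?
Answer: $\frac{1459959}{400} \approx 3649.9$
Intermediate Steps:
$V{\left(n \right)} = \frac{1}{2 n}$
$U - \left(V{\left(10 \right)} - 29\right)^{2} = 4488 - \left(\frac{1}{2 \cdot 10} - 29\right)^{2} = 4488 - \left(\frac{1}{2} \cdot \frac{1}{10} - 29\right)^{2} = 4488 - \left(\frac{1}{20} - 29\right)^{2} = 4488 - \left(- \frac{579}{20}\right)^{2} = 4488 - \frac{335241}{400} = \frac{1459959}{400}$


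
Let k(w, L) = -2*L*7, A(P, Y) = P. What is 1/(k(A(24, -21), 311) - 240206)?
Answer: -1/244560 ≈ -4.0890e-6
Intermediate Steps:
k(w, L) = -14*L
1/(k(A(24, -21), 311) - 240206) = 1/(-14*311 - 240206) = 1/(-4354 - 240206) = 1/(-244560) = -1/244560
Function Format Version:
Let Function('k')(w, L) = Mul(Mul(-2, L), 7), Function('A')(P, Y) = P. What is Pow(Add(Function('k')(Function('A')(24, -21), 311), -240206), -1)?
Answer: Rational(-1, 244560) ≈ -4.0890e-6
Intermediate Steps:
Function('k')(w, L) = Mul(-14, L)
Pow(Add(Function('k')(Function('A')(24, -21), 311), -240206), -1) = Pow(Add(Mul(-14, 311), -240206), -1) = Pow(Add(-4354, -240206), -1) = Pow(-244560, -1) = Rational(-1, 244560)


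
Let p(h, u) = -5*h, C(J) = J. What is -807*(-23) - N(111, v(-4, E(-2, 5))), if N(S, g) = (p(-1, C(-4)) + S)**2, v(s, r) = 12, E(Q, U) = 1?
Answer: 5105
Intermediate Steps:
N(S, g) = (5 + S)**2 (N(S, g) = (-5*(-1) + S)**2 = (5 + S)**2)
-807*(-23) - N(111, v(-4, E(-2, 5))) = -807*(-23) - (5 + 111)**2 = 18561 - 1*116**2 = 18561 - 1*13456 = 18561 - 13456 = 5105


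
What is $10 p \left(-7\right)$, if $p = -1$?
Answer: $70$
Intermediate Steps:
$10 p \left(-7\right) = 10 \left(-1\right) \left(-7\right) = \left(-10\right) \left(-7\right) = 70$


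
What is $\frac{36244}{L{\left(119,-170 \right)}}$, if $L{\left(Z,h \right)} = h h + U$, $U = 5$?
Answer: $\frac{884}{705} \approx 1.2539$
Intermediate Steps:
$L{\left(Z,h \right)} = 5 + h^{2}$ ($L{\left(Z,h \right)} = h h + 5 = h^{2} + 5 = 5 + h^{2}$)
$\frac{36244}{L{\left(119,-170 \right)}} = \frac{36244}{5 + \left(-170\right)^{2}} = \frac{36244}{5 + 28900} = \frac{36244}{28905} = 36244 \cdot \frac{1}{28905} = \frac{884}{705}$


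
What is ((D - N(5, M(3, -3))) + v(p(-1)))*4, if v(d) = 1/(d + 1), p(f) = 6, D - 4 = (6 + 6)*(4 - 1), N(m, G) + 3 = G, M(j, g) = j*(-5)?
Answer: 1628/7 ≈ 232.57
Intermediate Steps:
M(j, g) = -5*j
N(m, G) = -3 + G
D = 40 (D = 4 + (6 + 6)*(4 - 1) = 4 + 12*3 = 4 + 36 = 40)
v(d) = 1/(1 + d)
((D - N(5, M(3, -3))) + v(p(-1)))*4 = ((40 - (-3 - 5*3)) + 1/(1 + 6))*4 = ((40 - (-3 - 15)) + 1/7)*4 = ((40 - 1*(-18)) + ⅐)*4 = ((40 + 18) + ⅐)*4 = (58 + ⅐)*4 = (407/7)*4 = 1628/7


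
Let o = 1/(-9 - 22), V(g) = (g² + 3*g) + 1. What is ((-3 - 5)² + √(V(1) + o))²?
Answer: (1984 + √4774)²/961 ≈ 4386.3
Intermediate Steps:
V(g) = 1 + g² + 3*g
o = -1/31 (o = 1/(-31) = -1/31 ≈ -0.032258)
((-3 - 5)² + √(V(1) + o))² = ((-3 - 5)² + √((1 + 1² + 3*1) - 1/31))² = ((-8)² + √((1 + 1 + 3) - 1/31))² = (64 + √(5 - 1/31))² = (64 + √(154/31))² = (64 + √4774/31)²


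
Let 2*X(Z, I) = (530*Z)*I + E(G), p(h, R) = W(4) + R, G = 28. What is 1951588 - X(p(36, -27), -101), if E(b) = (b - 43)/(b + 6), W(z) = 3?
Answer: 89027519/68 ≈ 1.3092e+6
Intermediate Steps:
E(b) = (-43 + b)/(6 + b)
p(h, R) = 3 + R
X(Z, I) = -15/68 + 265*I*Z (X(Z, I) = ((530*Z)*I + (-43 + 28)/(6 + 28))/2 = (530*I*Z - 15/34)/2 = (-15/34 + 530*I*Z)/2 = -15/68 + 265*I*Z)
1951588 - X(p(36, -27), -101) = 1951588 - (-15/68 + 265*(-101)*(3 - 27)) = 1951588 - (-15/68 + 265*(-101)*(-24)) = 1951588 - (-15/68 + 642360) = 1951588 - 1*43680465/68 = 1951588 - 43680465/68 = 89027519/68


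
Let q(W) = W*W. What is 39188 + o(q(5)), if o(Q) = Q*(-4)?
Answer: 39088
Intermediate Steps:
q(W) = W²
o(Q) = -4*Q
39188 + o(q(5)) = 39188 - 4*5² = 39188 - 4*25 = 39188 - 100 = 39088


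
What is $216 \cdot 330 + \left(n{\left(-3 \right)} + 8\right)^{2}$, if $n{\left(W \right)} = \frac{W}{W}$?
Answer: $71361$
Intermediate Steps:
$n{\left(W \right)} = 1$
$216 \cdot 330 + \left(n{\left(-3 \right)} + 8\right)^{2} = 216 \cdot 330 + \left(1 + 8\right)^{2} = 71280 + 9^{2} = 71280 + 81 = 71361$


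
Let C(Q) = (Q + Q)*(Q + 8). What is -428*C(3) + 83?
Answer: -28165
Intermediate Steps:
C(Q) = 2*Q*(8 + Q) (C(Q) = (2*Q)*(8 + Q) = 2*Q*(8 + Q))
-428*C(3) + 83 = -856*3*(8 + 3) + 83 = -856*3*11 + 83 = -428*66 + 83 = -28248 + 83 = -28165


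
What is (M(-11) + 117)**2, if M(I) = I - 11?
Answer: 9025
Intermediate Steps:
M(I) = -11 + I
(M(-11) + 117)**2 = ((-11 - 11) + 117)**2 = (-22 + 117)**2 = 95**2 = 9025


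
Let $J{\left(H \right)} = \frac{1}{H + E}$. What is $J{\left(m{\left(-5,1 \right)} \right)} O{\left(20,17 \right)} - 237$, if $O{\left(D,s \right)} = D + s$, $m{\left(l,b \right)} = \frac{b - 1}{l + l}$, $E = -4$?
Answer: $- \frac{985}{4} \approx -246.25$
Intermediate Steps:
$m{\left(l,b \right)} = \frac{-1 + b}{2 l}$
$J{\left(H \right)} = \frac{1}{-4 + H}$ ($J{\left(H \right)} = \frac{1}{H - 4} = \frac{1}{-4 + H}$)
$J{\left(m{\left(-5,1 \right)} \right)} O{\left(20,17 \right)} - 237 = \frac{20 + 17}{-4 + \frac{-1 + 1}{2 \left(-5\right)}} - 237 = \frac{1}{-4 + \frac{1}{2} \left(- \frac{1}{5}\right) 0} \cdot 37 - 237 = \frac{1}{-4 + 0} \cdot 37 - 237 = \frac{1}{-4} \cdot 37 - 237 = \left(- \frac{1}{4}\right) 37 - 237 = - \frac{37}{4} - 237 = - \frac{985}{4}$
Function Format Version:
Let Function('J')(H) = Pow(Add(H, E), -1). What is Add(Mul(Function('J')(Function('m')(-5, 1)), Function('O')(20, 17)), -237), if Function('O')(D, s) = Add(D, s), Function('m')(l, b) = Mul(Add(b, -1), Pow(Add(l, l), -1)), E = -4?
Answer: Rational(-985, 4) ≈ -246.25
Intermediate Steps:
Function('m')(l, b) = Mul(Rational(1, 2), Pow(l, -1), Add(-1, b)) (Function('m')(l, b) = Mul(Add(-1, b), Pow(Mul(2, l), -1)) = Mul(Add(-1, b), Mul(Rational(1, 2), Pow(l, -1))) = Mul(Rational(1, 2), Pow(l, -1), Add(-1, b)))
Function('J')(H) = Pow(Add(-4, H), -1) (Function('J')(H) = Pow(Add(H, -4), -1) = Pow(Add(-4, H), -1))
Add(Mul(Function('J')(Function('m')(-5, 1)), Function('O')(20, 17)), -237) = Add(Mul(Pow(Add(-4, Mul(Rational(1, 2), Pow(-5, -1), Add(-1, 1))), -1), Add(20, 17)), -237) = Add(Mul(Pow(Add(-4, Mul(Rational(1, 2), Rational(-1, 5), 0)), -1), 37), -237) = Add(Mul(Pow(Add(-4, 0), -1), 37), -237) = Add(Mul(Pow(-4, -1), 37), -237) = Add(Mul(Rational(-1, 4), 37), -237) = Add(Rational(-37, 4), -237) = Rational(-985, 4)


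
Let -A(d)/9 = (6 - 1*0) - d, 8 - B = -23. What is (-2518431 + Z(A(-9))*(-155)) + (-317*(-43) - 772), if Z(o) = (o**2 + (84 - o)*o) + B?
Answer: -752677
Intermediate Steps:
B = 31 (B = 8 - 1*(-23) = 8 + 23 = 31)
A(d) = -54 + 9*d (A(d) = -9*((6 - 1*0) - d) = -9*((6 + 0) - d) = -9*(6 - d) = -54 + 9*d)
Z(o) = 31 + o**2 + o*(84 - o) (Z(o) = (o**2 + (84 - o)*o) + 31 = (o**2 + o*(84 - o)) + 31 = 31 + o**2 + o*(84 - o))
(-2518431 + Z(A(-9))*(-155)) + (-317*(-43) - 772) = (-2518431 + (31 + 84*(-54 + 9*(-9)))*(-155)) + (-317*(-43) - 772) = (-2518431 + (31 + 84*(-54 - 81))*(-155)) + (13631 - 772) = (-2518431 + (31 + 84*(-135))*(-155)) + 12859 = (-2518431 + (31 - 11340)*(-155)) + 12859 = (-2518431 - 11309*(-155)) + 12859 = (-2518431 + 1752895) + 12859 = -765536 + 12859 = -752677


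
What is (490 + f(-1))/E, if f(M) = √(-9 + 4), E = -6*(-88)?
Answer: 245/264 + I*√5/528 ≈ 0.92803 + 0.004235*I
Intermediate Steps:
E = 528
f(M) = I*√5 (f(M) = √(-5) = I*√5)
(490 + f(-1))/E = (490 + I*√5)/528 = (490 + I*√5)*(1/528) = 245/264 + I*√5/528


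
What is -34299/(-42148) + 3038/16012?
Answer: 169310303/168718444 ≈ 1.0035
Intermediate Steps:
-34299/(-42148) + 3038/16012 = -34299*(-1/42148) + 3038*(1/16012) = 34299/42148 + 1519/8006 = 169310303/168718444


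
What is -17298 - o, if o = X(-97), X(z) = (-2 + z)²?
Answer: -27099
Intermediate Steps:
o = 9801 (o = (-2 - 97)² = (-99)² = 9801)
-17298 - o = -17298 - 1*9801 = -17298 - 9801 = -27099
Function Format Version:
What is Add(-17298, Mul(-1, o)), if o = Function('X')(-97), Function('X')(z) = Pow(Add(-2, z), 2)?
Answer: -27099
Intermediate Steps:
o = 9801 (o = Pow(Add(-2, -97), 2) = Pow(-99, 2) = 9801)
Add(-17298, Mul(-1, o)) = Add(-17298, Mul(-1, 9801)) = Add(-17298, -9801) = -27099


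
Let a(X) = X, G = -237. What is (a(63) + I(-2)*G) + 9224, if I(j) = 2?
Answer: 8813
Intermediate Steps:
(a(63) + I(-2)*G) + 9224 = (63 + 2*(-237)) + 9224 = (63 - 474) + 9224 = -411 + 9224 = 8813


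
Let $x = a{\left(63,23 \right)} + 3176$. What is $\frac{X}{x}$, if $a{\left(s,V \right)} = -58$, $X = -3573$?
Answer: $- \frac{3573}{3118} \approx -1.1459$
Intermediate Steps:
$x = 3118$ ($x = -58 + 3176 = 3118$)
$\frac{X}{x} = - \frac{3573}{3118}$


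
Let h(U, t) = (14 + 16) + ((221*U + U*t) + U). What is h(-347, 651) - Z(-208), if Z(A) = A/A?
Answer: -302902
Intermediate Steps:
h(U, t) = 30 + 222*U + U*t (h(U, t) = 30 + (222*U + U*t) = 30 + 222*U + U*t)
Z(A) = 1
h(-347, 651) - Z(-208) = (30 + 222*(-347) - 347*651) - 1*1 = (30 - 77034 - 225897) - 1 = -302901 - 1 = -302902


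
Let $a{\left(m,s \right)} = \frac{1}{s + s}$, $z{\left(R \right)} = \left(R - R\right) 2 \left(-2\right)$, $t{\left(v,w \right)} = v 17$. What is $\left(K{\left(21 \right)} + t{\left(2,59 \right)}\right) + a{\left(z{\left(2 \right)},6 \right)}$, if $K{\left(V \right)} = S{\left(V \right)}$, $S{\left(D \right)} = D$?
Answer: $\frac{661}{12} \approx 55.083$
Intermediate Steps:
$K{\left(V \right)} = V$
$t{\left(v,w \right)} = 17 v$
$z{\left(R \right)} = 0$ ($z{\left(R \right)} = 0 \cdot 2 \left(-2\right) = 0 \left(-2\right) = 0$)
$a{\left(m,s \right)} = \frac{1}{2 s}$
$\left(K{\left(21 \right)} + t{\left(2,59 \right)}\right) + a{\left(z{\left(2 \right)},6 \right)} = \left(21 + 17 \cdot 2\right) + \frac{1}{2 \cdot 6} = \left(21 + 34\right) + \frac{1}{2} \cdot \frac{1}{6} = 55 + \frac{1}{12} = \frac{661}{12}$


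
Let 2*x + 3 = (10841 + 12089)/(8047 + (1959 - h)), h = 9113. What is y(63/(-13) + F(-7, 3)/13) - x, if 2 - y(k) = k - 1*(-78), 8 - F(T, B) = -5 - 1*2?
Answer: -1942103/23218 ≈ -83.646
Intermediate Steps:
F(T, B) = 15 (F(T, B) = 8 - (-5 - 1*2) = 8 - (-5 - 2) = 8 - 1*(-7) = 8 + 7 = 15)
y(k) = -76 - k (y(k) = 2 - (k - 1*(-78)) = 2 - (k + 78) = 2 - (78 + k) = 2 + (-78 - k) = -76 - k)
x = 20251/1786 (x = -3/2 + ((10841 + 12089)/(8047 + (1959 - 1*9113)))/2 = -3/2 + (22930/(8047 + (1959 - 9113)))/2 = -3/2 + (22930/(8047 - 7154))/2 = -3/2 + (22930/893)/2 = -3/2 + (22930*(1/893))/2 = -3/2 + (1/2)*(22930/893) = -3/2 + 11465/893 = 20251/1786 ≈ 11.339)
y(63/(-13) + F(-7, 3)/13) - x = (-76 - (63/(-13) + 15/13)) - 1*20251/1786 = (-76 - (63*(-1/13) + 15*(1/13))) - 20251/1786 = (-76 - (-63/13 + 15/13)) - 20251/1786 = (-76 - 1*(-48/13)) - 20251/1786 = (-76 + 48/13) - 20251/1786 = -940/13 - 20251/1786 = -1942103/23218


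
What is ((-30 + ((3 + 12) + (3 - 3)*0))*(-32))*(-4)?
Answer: -1920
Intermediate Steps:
((-30 + ((3 + 12) + (3 - 3)*0))*(-32))*(-4) = ((-30 + (15 + 0*0))*(-32))*(-4) = ((-30 + (15 + 0))*(-32))*(-4) = ((-30 + 15)*(-32))*(-4) = -15*(-32)*(-4) = 480*(-4) = -1920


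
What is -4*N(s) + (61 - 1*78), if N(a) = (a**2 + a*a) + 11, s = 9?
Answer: -709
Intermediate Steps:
N(a) = 11 + 2*a**2 (N(a) = (a**2 + a**2) + 11 = 2*a**2 + 11 = 11 + 2*a**2)
-4*N(s) + (61 - 1*78) = -4*(11 + 2*9**2) + (61 - 1*78) = -4*(11 + 2*81) + (61 - 78) = -4*(11 + 162) - 17 = -4*173 - 17 = -692 - 17 = -709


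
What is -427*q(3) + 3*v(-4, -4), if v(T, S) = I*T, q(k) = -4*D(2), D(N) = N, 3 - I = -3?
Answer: 3344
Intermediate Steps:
I = 6 (I = 3 - 1*(-3) = 3 + 3 = 6)
q(k) = -8 (q(k) = -4*2 = -8)
v(T, S) = 6*T
-427*q(3) + 3*v(-4, -4) = -427*(-8) + 3*(6*(-4)) = 3416 + 3*(-24) = 3416 - 72 = 3344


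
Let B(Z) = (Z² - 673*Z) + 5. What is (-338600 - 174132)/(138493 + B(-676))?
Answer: -256366/525211 ≈ -0.48812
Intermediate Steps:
B(Z) = 5 + Z² - 673*Z
(-338600 - 174132)/(138493 + B(-676)) = (-338600 - 174132)/(138493 + (5 + (-676)² - 673*(-676))) = -512732/(138493 + (5 + 456976 + 454948)) = -512732/(138493 + 911929) = -512732/1050422 = -512732*1/1050422 = -256366/525211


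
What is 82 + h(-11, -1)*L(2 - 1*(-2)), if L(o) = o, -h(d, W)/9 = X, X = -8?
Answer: 370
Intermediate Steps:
h(d, W) = 72 (h(d, W) = -9*(-8) = 72)
82 + h(-11, -1)*L(2 - 1*(-2)) = 82 + 72*(2 - 1*(-2)) = 82 + 72*(2 + 2) = 82 + 72*4 = 82 + 288 = 370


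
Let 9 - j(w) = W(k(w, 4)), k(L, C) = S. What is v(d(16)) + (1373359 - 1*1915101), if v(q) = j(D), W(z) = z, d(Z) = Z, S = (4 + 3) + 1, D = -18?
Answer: -541741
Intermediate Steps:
S = 8 (S = 7 + 1 = 8)
k(L, C) = 8
j(w) = 1 (j(w) = 9 - 1*8 = 9 - 8 = 1)
v(q) = 1
v(d(16)) + (1373359 - 1*1915101) = 1 + (1373359 - 1*1915101) = 1 + (1373359 - 1915101) = 1 - 541742 = -541741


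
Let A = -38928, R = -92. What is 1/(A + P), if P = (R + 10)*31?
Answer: -1/41470 ≈ -2.4114e-5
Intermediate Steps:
P = -2542 (P = (-92 + 10)*31 = -82*31 = -2542)
1/(A + P) = 1/(-38928 - 2542) = 1/(-41470) = -1/41470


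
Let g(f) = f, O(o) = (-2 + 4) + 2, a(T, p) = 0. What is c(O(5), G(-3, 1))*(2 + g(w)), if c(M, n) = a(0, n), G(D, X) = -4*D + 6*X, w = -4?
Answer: 0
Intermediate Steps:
O(o) = 4 (O(o) = 2 + 2 = 4)
c(M, n) = 0
c(O(5), G(-3, 1))*(2 + g(w)) = 0*(2 - 4) = 0*(-2) = 0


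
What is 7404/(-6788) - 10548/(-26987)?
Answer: -32052981/45796939 ≈ -0.69989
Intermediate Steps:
7404/(-6788) - 10548/(-26987) = 7404*(-1/6788) - 10548*(-1/26987) = -1851/1697 + 10548/26987 = -32052981/45796939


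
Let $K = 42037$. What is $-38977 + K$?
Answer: $3060$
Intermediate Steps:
$-38977 + K = -38977 + 42037 = 3060$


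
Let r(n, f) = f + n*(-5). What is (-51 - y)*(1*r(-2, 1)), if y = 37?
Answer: -968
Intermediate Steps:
r(n, f) = f - 5*n
(-51 - y)*(1*r(-2, 1)) = (-51 - 1*37)*(1*(1 - 5*(-2))) = (-51 - 37)*(1*(1 + 10)) = -88*11 = -968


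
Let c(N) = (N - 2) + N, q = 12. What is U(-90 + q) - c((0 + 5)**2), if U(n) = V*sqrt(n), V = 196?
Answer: -48 + 196*I*sqrt(78) ≈ -48.0 + 1731.0*I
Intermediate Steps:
c(N) = -2 + 2*N (c(N) = (-2 + N) + N = -2 + 2*N)
U(n) = 196*sqrt(n)
U(-90 + q) - c((0 + 5)**2) = 196*sqrt(-90 + 12) - (-2 + 2*(0 + 5)**2) = 196*sqrt(-78) - (-2 + 2*5**2) = 196*(I*sqrt(78)) - (-2 + 2*25) = 196*I*sqrt(78) - (-2 + 50) = 196*I*sqrt(78) - 1*48 = 196*I*sqrt(78) - 48 = -48 + 196*I*sqrt(78)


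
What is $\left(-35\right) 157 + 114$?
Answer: $-5381$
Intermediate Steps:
$\left(-35\right) 157 + 114 = -5495 + 114 = -5381$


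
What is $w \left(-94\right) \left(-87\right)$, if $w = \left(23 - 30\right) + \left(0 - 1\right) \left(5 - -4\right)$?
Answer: $-130848$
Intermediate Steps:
$w = -16$ ($w = -7 - \left(5 + 4\right) = -7 - 9 = -16$)
$w \left(-94\right) \left(-87\right) = \left(-16\right) \left(-94\right) \left(-87\right) = 1504 \left(-87\right) = -130848$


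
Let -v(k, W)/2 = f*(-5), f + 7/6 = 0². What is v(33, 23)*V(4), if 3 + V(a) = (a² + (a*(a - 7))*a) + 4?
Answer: 1085/3 ≈ 361.67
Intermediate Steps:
f = -7/6 (f = -7/6 + 0² = -7/6 + 0 = -7/6 ≈ -1.1667)
V(a) = 1 + a² + a²*(-7 + a) (V(a) = -3 + ((a² + (a*(a - 7))*a) + 4) = -3 + ((a² + (a*(-7 + a))*a) + 4) = -3 + ((a² + a²*(-7 + a)) + 4) = -3 + (4 + a² + a²*(-7 + a)) = 1 + a² + a²*(-7 + a))
v(k, W) = -35/3 (v(k, W) = -(-7)*(-5)/3 = -2*35/6 = -35/3)
v(33, 23)*V(4) = -35*(1 + 4³ - 6*4²)/3 = -35*(1 + 64 - 6*16)/3 = -35*(1 + 64 - 96)/3 = -35/3*(-31) = 1085/3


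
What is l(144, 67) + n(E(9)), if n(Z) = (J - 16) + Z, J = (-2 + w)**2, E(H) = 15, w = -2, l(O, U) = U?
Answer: 82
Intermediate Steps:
J = 16 (J = (-2 - 2)**2 = (-4)**2 = 16)
n(Z) = Z (n(Z) = (16 - 16) + Z = 0 + Z = Z)
l(144, 67) + n(E(9)) = 67 + 15 = 82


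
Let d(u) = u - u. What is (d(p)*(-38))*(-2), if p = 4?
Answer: 0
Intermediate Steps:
d(u) = 0
(d(p)*(-38))*(-2) = (0*(-38))*(-2) = 0*(-2) = 0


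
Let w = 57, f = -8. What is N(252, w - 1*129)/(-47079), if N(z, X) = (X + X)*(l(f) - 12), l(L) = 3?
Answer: -144/5231 ≈ -0.027528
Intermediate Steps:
N(z, X) = -18*X (N(z, X) = (X + X)*(3 - 12) = (2*X)*(-9) = -18*X)
N(252, w - 1*129)/(-47079) = -18*(57 - 1*129)/(-47079) = -18*(57 - 129)*(-1/47079) = -18*(-72)*(-1/47079) = 1296*(-1/47079) = -144/5231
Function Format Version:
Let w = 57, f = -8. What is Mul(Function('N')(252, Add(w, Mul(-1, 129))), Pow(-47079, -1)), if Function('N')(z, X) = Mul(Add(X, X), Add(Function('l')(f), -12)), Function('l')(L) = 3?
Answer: Rational(-144, 5231) ≈ -0.027528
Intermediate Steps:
Function('N')(z, X) = Mul(-18, X) (Function('N')(z, X) = Mul(Add(X, X), Add(3, -12)) = Mul(Mul(2, X), -9) = Mul(-18, X))
Mul(Function('N')(252, Add(w, Mul(-1, 129))), Pow(-47079, -1)) = Mul(Mul(-18, Add(57, Mul(-1, 129))), Pow(-47079, -1)) = Mul(Mul(-18, Add(57, -129)), Rational(-1, 47079)) = Mul(Mul(-18, -72), Rational(-1, 47079)) = Mul(1296, Rational(-1, 47079)) = Rational(-144, 5231)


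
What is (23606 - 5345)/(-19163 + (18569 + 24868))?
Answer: 18261/24274 ≈ 0.75229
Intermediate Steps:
(23606 - 5345)/(-19163 + (18569 + 24868)) = 18261/(-19163 + 43437) = 18261/24274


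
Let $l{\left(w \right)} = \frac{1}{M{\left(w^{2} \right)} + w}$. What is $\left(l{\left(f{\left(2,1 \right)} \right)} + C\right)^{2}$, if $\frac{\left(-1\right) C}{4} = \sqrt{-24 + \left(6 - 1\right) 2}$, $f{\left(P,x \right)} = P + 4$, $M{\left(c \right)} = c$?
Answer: $\frac{\left(1 - 168 i \sqrt{14}\right)^{2}}{1764} \approx -224.0 - 0.7127 i$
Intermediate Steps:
$f{\left(P,x \right)} = 4 + P$
$C = - 4 i \sqrt{14}$ ($C = - 4 \sqrt{-24 + \left(6 - 1\right) 2} = - 4 \sqrt{-24 + 5 \cdot 2} = - 4 \sqrt{-24 + 10} = - 4 \sqrt{-14} = - 4 i \sqrt{14} \approx - 14.967 i$)
$l{\left(w \right)} = \frac{1}{w + w^{2}}$ ($l{\left(w \right)} = \frac{1}{w^{2} + w} = \frac{1}{w + w^{2}}$)
$\left(l{\left(f{\left(2,1 \right)} \right)} + C\right)^{2} = \left(\frac{1}{\left(4 + 2\right) \left(1 + \left(4 + 2\right)\right)} - 4 i \sqrt{14}\right)^{2} = \left(\frac{1}{6 \left(1 + 6\right)} - 4 i \sqrt{14}\right)^{2} = \left(\frac{1}{6 \cdot 7} - 4 i \sqrt{14}\right)^{2} = \left(\frac{1}{6} \cdot \frac{1}{7} - 4 i \sqrt{14}\right)^{2} = \left(\frac{1}{42} - 4 i \sqrt{14}\right)^{2}$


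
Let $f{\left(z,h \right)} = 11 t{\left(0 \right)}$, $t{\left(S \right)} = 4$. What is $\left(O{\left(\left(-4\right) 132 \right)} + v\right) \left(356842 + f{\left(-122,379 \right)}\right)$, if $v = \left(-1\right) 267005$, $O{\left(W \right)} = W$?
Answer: $-95478782238$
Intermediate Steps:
$f{\left(z,h \right)} = 44$ ($f{\left(z,h \right)} = 11 \cdot 4 = 44$)
$v = -267005$
$\left(O{\left(\left(-4\right) 132 \right)} + v\right) \left(356842 + f{\left(-122,379 \right)}\right) = \left(\left(-4\right) 132 - 267005\right) \left(356842 + 44\right) = \left(-528 - 267005\right) 356886 = \left(-267533\right) 356886 = -95478782238$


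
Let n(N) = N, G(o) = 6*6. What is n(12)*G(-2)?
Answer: 432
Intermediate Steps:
G(o) = 36
n(12)*G(-2) = 12*36 = 432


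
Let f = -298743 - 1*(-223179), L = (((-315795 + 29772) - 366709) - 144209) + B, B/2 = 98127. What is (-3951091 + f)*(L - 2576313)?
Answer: 12792682935000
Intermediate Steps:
B = 196254 (B = 2*98127 = 196254)
L = -600687 (L = (((-315795 + 29772) - 366709) - 144209) + 196254 = ((-286023 - 366709) - 144209) + 196254 = (-652732 - 144209) + 196254 = -796941 + 196254 = -600687)
f = -75564 (f = -298743 + 223179 = -75564)
(-3951091 + f)*(L - 2576313) = (-3951091 - 75564)*(-600687 - 2576313) = -4026655*(-3177000) = 12792682935000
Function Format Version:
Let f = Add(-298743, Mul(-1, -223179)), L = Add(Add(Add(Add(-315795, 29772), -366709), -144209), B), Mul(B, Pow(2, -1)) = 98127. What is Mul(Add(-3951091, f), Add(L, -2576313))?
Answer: 12792682935000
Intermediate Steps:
B = 196254 (B = Mul(2, 98127) = 196254)
L = -600687 (L = Add(Add(Add(Add(-315795, 29772), -366709), -144209), 196254) = Add(Add(Add(-286023, -366709), -144209), 196254) = Add(Add(-652732, -144209), 196254) = Add(-796941, 196254) = -600687)
f = -75564 (f = Add(-298743, 223179) = -75564)
Mul(Add(-3951091, f), Add(L, -2576313)) = Mul(Add(-3951091, -75564), Add(-600687, -2576313)) = Mul(-4026655, -3177000) = 12792682935000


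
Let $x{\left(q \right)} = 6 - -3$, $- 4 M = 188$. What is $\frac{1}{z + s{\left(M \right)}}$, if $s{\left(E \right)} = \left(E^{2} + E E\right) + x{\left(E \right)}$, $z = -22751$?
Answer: $- \frac{1}{18324} \approx -5.4573 \cdot 10^{-5}$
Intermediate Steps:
$M = -47$ ($M = \left(- \frac{1}{4}\right) 188 = -47$)
$x{\left(q \right)} = 9$ ($x{\left(q \right)} = 6 + 3 = 9$)
$s{\left(E \right)} = 9 + 2 E^{2}$ ($s{\left(E \right)} = \left(E^{2} + E E\right) + 9 = \left(E^{2} + E^{2}\right) + 9 = 2 E^{2} + 9 = 9 + 2 E^{2}$)
$\frac{1}{z + s{\left(M \right)}} = \frac{1}{-22751 + \left(9 + 2 \left(-47\right)^{2}\right)} = \frac{1}{-22751 + \left(9 + 2 \cdot 2209\right)} = \frac{1}{-22751 + \left(9 + 4418\right)} = \frac{1}{-22751 + 4427} = \frac{1}{-18324} = - \frac{1}{18324}$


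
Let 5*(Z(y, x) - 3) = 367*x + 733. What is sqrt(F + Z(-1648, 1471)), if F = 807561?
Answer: sqrt(915682) ≈ 956.91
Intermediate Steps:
Z(y, x) = 748/5 + 367*x/5 (Z(y, x) = 3 + (367*x + 733)/5 = 3 + (733 + 367*x)/5 = 3 + (733/5 + 367*x/5) = 748/5 + 367*x/5)
sqrt(F + Z(-1648, 1471)) = sqrt(807561 + (748/5 + (367/5)*1471)) = sqrt(807561 + (748/5 + 539857/5)) = sqrt(807561 + 108121) = sqrt(915682)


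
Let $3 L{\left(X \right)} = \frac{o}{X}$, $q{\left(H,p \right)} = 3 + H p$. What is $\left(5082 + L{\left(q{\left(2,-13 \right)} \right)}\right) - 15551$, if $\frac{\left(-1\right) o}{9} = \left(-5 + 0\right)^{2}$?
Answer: $- \frac{240712}{23} \approx -10466.0$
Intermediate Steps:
$o = -225$ ($o = - 9 \left(-5 + 0\right)^{2} = - 9 \left(-5\right)^{2} = \left(-9\right) 25 = -225$)
$L{\left(X \right)} = - \frac{75}{X}$ ($L{\left(X \right)} = \frac{\left(-225\right) \frac{1}{X}}{3} = - \frac{75}{X}$)
$\left(5082 + L{\left(q{\left(2,-13 \right)} \right)}\right) - 15551 = \left(5082 - \frac{75}{3 + 2 \left(-13\right)}\right) - 15551 = \left(5082 - \frac{75}{3 - 26}\right) - 15551 = \left(5082 - \frac{75}{-23}\right) - 15551 = \left(5082 - - \frac{75}{23}\right) - 15551 = \left(5082 + \frac{75}{23}\right) - 15551 = \frac{116961}{23} - 15551 = - \frac{240712}{23}$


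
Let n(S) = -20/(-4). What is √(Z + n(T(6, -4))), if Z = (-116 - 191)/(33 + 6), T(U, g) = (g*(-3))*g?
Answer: 4*I*√273/39 ≈ 1.6946*I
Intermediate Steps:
T(U, g) = -3*g² (T(U, g) = (-3*g)*g = -3*g²)
n(S) = 5 (n(S) = -20*(-¼) = 5)
Z = -307/39 ≈ -7.8718
√(Z + n(T(6, -4))) = √(-307/39 + 5) = √(-112/39) = 4*I*√273/39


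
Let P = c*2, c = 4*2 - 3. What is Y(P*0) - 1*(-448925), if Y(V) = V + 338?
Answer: 449263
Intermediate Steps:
c = 5 (c = 8 - 3 = 5)
P = 10 (P = 5*2 = 10)
Y(V) = 338 + V
Y(P*0) - 1*(-448925) = (338 + 10*0) - 1*(-448925) = (338 + 0) + 448925 = 338 + 448925 = 449263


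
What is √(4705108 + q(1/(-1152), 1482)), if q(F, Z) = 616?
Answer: 2*√1176431 ≈ 2169.3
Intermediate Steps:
√(4705108 + q(1/(-1152), 1482)) = √(4705108 + 616) = √4705724 = 2*√1176431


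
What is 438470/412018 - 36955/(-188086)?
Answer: 48848096805/38747408774 ≈ 1.2607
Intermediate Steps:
438470/412018 - 36955/(-188086) = 438470*(1/412018) - 36955*(-1/188086) = 219235/206009 + 36955/188086 = 48848096805/38747408774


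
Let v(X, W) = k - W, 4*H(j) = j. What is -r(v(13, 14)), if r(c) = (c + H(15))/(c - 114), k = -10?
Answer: -27/184 ≈ -0.14674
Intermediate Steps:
H(j) = j/4
v(X, W) = -10 - W
r(c) = (15/4 + c)/(-114 + c) (r(c) = (c + (1/4)*15)/(c - 114) = (c + 15/4)/(-114 + c) = (15/4 + c)/(-114 + c))
-r(v(13, 14)) = -(15/4 + (-10 - 1*14))/(-114 + (-10 - 1*14)) = -(15/4 + (-10 - 14))/(-114 + (-10 - 14)) = -(15/4 - 24)/(-114 - 24) = -(-81)/((-138)*4) = -(-1)*(-81)/(138*4) = -1*27/184 = -27/184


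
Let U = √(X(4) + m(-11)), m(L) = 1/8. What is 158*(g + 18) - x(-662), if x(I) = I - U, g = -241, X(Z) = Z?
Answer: -34572 + √66/4 ≈ -34570.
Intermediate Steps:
m(L) = ⅛
U = √66/4 (U = √(4 + ⅛) = √(33/8) = √66/4 ≈ 2.0310)
x(I) = I - √66/4
158*(g + 18) - x(-662) = 158*(-241 + 18) - (-662 - √66/4) = 158*(-223) + (662 + √66/4) = -35234 + (662 + √66/4) = -34572 + √66/4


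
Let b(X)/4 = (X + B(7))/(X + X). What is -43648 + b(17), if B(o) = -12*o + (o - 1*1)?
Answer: -742138/17 ≈ -43655.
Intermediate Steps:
B(o) = -1 - 11*o (B(o) = -12*o + (o - 1) = -12*o + (-1 + o) = -1 - 11*o)
b(X) = 2*(-78 + X)/X (b(X) = 4*((X + (-1 - 11*7))/(X + X)) = 4*((X + (-1 - 77))/((2*X))) = 4*((X - 78)*(1/(2*X))) = 4*((-78 + X)*(1/(2*X))) = 4*((-78 + X)/(2*X)) = 2*(-78 + X)/X)
-43648 + b(17) = -43648 + (2 - 156/17) = -43648 - 122/17 = -742138/17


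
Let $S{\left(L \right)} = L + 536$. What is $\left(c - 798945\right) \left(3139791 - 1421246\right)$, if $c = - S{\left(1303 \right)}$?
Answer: $-1376183339280$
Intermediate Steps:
$S{\left(L \right)} = 536 + L$
$c = -1839$ ($c = - (536 + 1303) = \left(-1\right) 1839 = -1839$)
$\left(c - 798945\right) \left(3139791 - 1421246\right) = \left(-1839 - 798945\right) \left(3139791 - 1421246\right) = \left(-800784\right) 1718545 = -1376183339280$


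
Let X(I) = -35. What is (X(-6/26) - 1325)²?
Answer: 1849600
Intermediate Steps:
(X(-6/26) - 1325)² = (-35 - 1325)² = (-1360)² = 1849600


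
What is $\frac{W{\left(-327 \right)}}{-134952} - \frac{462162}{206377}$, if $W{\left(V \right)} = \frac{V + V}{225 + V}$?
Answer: $- \frac{1060307160901}{473466811368} \approx -2.2395$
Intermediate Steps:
$W{\left(V \right)} = \frac{2 V}{225 + V}$
$\frac{W{\left(-327 \right)}}{-134952} - \frac{462162}{206377} = \frac{2 \left(-327\right) \frac{1}{225 - 327}}{-134952} - \frac{462162}{206377} = 2 \left(-327\right) \frac{1}{-102} \left(- \frac{1}{134952}\right) - \frac{462162}{206377} = 2 \left(-327\right) \left(- \frac{1}{102}\right) \left(- \frac{1}{134952}\right) - \frac{462162}{206377} = \frac{109}{17} \left(- \frac{1}{134952}\right) - \frac{462162}{206377} = - \frac{109}{2294184} - \frac{462162}{206377} = - \frac{1060307160901}{473466811368}$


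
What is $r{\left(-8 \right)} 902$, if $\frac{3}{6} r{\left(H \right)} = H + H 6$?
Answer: $-101024$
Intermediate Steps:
$r{\left(H \right)} = 14 H$ ($r{\left(H \right)} = 2 \left(H + H 6\right) = 2 \left(H + 6 H\right) = 2 \cdot 7 H = 14 H$)
$r{\left(-8 \right)} 902 = 14 \left(-8\right) 902 = \left(-112\right) 902 = -101024$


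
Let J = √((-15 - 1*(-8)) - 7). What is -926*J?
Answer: -926*I*√14 ≈ -3464.8*I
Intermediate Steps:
J = I*√14 (J = √((-15 + 8) - 7) = √(-7 - 7) = √(-14) = I*√14 ≈ 3.7417*I)
-926*J = -926*I*√14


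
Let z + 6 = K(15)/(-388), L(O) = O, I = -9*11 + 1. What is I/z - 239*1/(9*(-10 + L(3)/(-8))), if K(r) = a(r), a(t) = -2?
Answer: 16425620/868761 ≈ 18.907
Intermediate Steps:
I = -98 (I = -99 + 1 = -98)
K(r) = -2
z = -1163/194 (z = -6 - 2/(-388) = -6 - 2*(-1/388) = -6 + 1/194 = -1163/194 ≈ -5.9948)
I/z - 239*1/(9*(-10 + L(3)/(-8))) = -98/(-1163/194) - 239*1/(9*(-10 + 3/(-8))) = -98*(-194/1163) - 239*1/(9*(-10 + 3*(-⅛))) = 19012/1163 - 239*1/(9*(-10 - 3/8)) = 19012/1163 - 239/((-83/8*9)) = 19012/1163 - 239/(-747/8) = 19012/1163 - 239*(-8/747) = 19012/1163 + 1912/747 = 16425620/868761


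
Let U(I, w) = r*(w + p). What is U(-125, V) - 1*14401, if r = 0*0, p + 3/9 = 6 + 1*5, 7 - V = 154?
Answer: -14401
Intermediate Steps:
V = -147 (V = 7 - 1*154 = 7 - 154 = -147)
p = 32/3 (p = -⅓ + (6 + 1*5) = -⅓ + (6 + 5) = -⅓ + 11 = 32/3 ≈ 10.667)
r = 0
U(I, w) = 0 (U(I, w) = 0*(w + 32/3) = 0*(32/3 + w) = 0)
U(-125, V) - 1*14401 = 0 - 1*14401 = 0 - 14401 = -14401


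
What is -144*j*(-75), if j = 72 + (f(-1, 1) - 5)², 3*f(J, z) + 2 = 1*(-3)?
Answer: 1257600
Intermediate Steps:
f(J, z) = -5/3 (f(J, z) = -⅔ + (1*(-3))/3 = -⅔ + (⅓)*(-3) = -⅔ - 1 = -5/3)
j = 1048/9 (j = 72 + (-5/3 - 5)² = 72 + (-20/3)² = 72 + 400/9 = 1048/9 ≈ 116.44)
-144*j*(-75) = -144*1048/9*(-75) = -16768*(-75) = 1257600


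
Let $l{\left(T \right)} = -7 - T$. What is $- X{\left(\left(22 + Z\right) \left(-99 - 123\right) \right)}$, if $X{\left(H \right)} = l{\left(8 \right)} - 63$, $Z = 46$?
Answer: $78$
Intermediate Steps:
$X{\left(H \right)} = -78$ ($X{\left(H \right)} = \left(-7 - 8\right) - 63 = -15 - 63 = -78$)
$- X{\left(\left(22 + Z\right) \left(-99 - 123\right) \right)} = \left(-1\right) \left(-78\right) = 78$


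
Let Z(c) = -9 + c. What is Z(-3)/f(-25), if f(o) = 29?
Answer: -12/29 ≈ -0.41379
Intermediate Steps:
Z(-3)/f(-25) = (-9 - 3)/29 = (1/29)*(-12) = -12/29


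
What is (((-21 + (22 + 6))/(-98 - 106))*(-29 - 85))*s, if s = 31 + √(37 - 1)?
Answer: 4921/34 ≈ 144.74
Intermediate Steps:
s = 37 (s = 31 + √36 = 31 + 6 = 37)
(((-21 + (22 + 6))/(-98 - 106))*(-29 - 85))*s = (((-21 + (22 + 6))/(-98 - 106))*(-29 - 85))*37 = (((-21 + 28)/(-204))*(-114))*37 = ((7*(-1/204))*(-114))*37 = -7/204*(-114)*37 = (133/34)*37 = 4921/34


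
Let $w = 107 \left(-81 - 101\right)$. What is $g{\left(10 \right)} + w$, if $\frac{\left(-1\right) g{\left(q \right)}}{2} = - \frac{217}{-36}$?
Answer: $- \frac{350749}{18} \approx -19486.0$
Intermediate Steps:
$g{\left(q \right)} = - \frac{217}{18}$ ($g{\left(q \right)} = - 2 \left(- \frac{217}{-36}\right) = - 2 \left(\left(-217\right) \left(- \frac{1}{36}\right)\right) = \left(-2\right) \frac{217}{36} = - \frac{217}{18}$)
$w = -19474$ ($w = 107 \left(-182\right) = -19474$)
$g{\left(10 \right)} + w = - \frac{217}{18} - 19474 = - \frac{350749}{18}$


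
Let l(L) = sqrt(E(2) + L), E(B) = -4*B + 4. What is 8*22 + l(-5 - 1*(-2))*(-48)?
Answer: 176 - 48*I*sqrt(7) ≈ 176.0 - 127.0*I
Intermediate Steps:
E(B) = 4 - 4*B
l(L) = sqrt(-4 + L) (l(L) = sqrt((4 - 4*2) + L) = sqrt((4 - 8) + L) = sqrt(-4 + L))
8*22 + l(-5 - 1*(-2))*(-48) = 8*22 + sqrt(-4 + (-5 - 1*(-2)))*(-48) = 176 + sqrt(-4 + (-5 + 2))*(-48) = 176 + sqrt(-4 - 3)*(-48) = 176 + sqrt(-7)*(-48) = 176 + (I*sqrt(7))*(-48) = 176 - 48*I*sqrt(7)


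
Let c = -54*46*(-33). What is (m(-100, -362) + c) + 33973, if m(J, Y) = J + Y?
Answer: 115483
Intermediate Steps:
c = 81972 (c = -2484*(-33) = 81972)
(m(-100, -362) + c) + 33973 = ((-100 - 362) + 81972) + 33973 = (-462 + 81972) + 33973 = 81510 + 33973 = 115483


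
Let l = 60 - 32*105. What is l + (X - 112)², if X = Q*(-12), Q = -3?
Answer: 2476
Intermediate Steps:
X = 36 (X = -3*(-12) = 36)
l = -3300 (l = 60 - 3360 = -3300)
l + (X - 112)² = -3300 + (36 - 112)² = -3300 + (-76)² = -3300 + 5776 = 2476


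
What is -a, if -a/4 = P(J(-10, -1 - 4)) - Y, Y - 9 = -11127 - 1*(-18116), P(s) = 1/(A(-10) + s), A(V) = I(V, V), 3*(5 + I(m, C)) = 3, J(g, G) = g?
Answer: -195946/7 ≈ -27992.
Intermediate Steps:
I(m, C) = -4 (I(m, C) = -5 + (1/3)*3 = -5 + 1 = -4)
A(V) = -4
P(s) = 1/(-4 + s)
Y = 6998 (Y = 9 + (-11127 - 1*(-18116)) = 9 + (-11127 + 18116) = 9 + 6989 = 6998)
a = 195946/7 (a = -4*(1/(-4 - 10) - 1*6998) = -4*(1/(-14) - 6998) = -4*(-1/14 - 6998) = -4*(-97973/14) = 195946/7 ≈ 27992.)
-a = -1*195946/7 = -195946/7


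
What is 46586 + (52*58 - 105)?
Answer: 49497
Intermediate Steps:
46586 + (52*58 - 105) = 46586 + (3016 - 105) = 46586 + 2911 = 49497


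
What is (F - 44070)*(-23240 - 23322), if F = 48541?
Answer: -208178702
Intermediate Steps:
(F - 44070)*(-23240 - 23322) = (48541 - 44070)*(-23240 - 23322) = 4471*(-46562) = -208178702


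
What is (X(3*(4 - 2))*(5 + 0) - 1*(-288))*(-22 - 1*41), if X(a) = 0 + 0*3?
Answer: -18144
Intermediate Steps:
X(a) = 0 (X(a) = 0 + 0 = 0)
(X(3*(4 - 2))*(5 + 0) - 1*(-288))*(-22 - 1*41) = (0*(5 + 0) - 1*(-288))*(-22 - 1*41) = (0*5 + 288)*(-22 - 41) = (0 + 288)*(-63) = 288*(-63) = -18144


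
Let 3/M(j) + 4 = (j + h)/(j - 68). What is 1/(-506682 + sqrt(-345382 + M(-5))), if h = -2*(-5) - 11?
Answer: -144911052/73423920428935 - I*sqrt(28250928706)/73423920428935 ≈ -1.9736e-6 - 2.2892e-9*I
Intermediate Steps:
h = -1 (h = 10 - 11 = -1)
M(j) = 3/(-4 + (-1 + j)/(-68 + j)) (M(j) = 3/(-4 + (j - 1)/(j - 68)) = 3/(-4 + (-1 + j)/(-68 + j)))
1/(-506682 + sqrt(-345382 + M(-5))) = 1/(-506682 + sqrt(-345382 + 3*(68 - 1*(-5))/(-271 + 3*(-5)))) = 1/(-506682 + sqrt(-345382 + 3*(68 + 5)/(-271 - 15))) = 1/(-506682 + sqrt(-345382 + 3*73/(-286))) = 1/(-506682 + sqrt(-345382 + 3*(-1/286)*73)) = 1/(-506682 + sqrt(-345382 - 219/286)) = 1/(-506682 + sqrt(-98779471/286)) = 1/(-506682 + I*sqrt(28250928706)/286)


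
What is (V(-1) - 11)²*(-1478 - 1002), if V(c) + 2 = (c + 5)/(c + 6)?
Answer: -1845616/5 ≈ -3.6912e+5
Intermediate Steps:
V(c) = -2 + (5 + c)/(6 + c) (V(c) = -2 + (c + 5)/(c + 6) = -2 + (5 + c)/(6 + c))
(V(-1) - 11)²*(-1478 - 1002) = ((-7 - 1*(-1))/(6 - 1) - 11)²*(-1478 - 1002) = ((-7 + 1)/5 - 11)²*(-2480) = ((⅕)*(-6) - 11)²*(-2480) = (-6/5 - 11)²*(-2480) = (-61/5)²*(-2480) = (3721/25)*(-2480) = -1845616/5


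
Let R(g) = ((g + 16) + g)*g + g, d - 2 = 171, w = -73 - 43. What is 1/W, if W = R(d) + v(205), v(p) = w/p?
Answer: 205/12873679 ≈ 1.5924e-5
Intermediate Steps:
w = -116
v(p) = -116/p
d = 173 (d = 2 + 171 = 173)
R(g) = g + g*(16 + 2*g) (R(g) = ((16 + g) + g)*g + g = (16 + 2*g)*g + g = g*(16 + 2*g) + g = g + g*(16 + 2*g))
W = 12873679/205 (W = 173*(17 + 2*173) - 116/205 = 173*(17 + 346) - 116*1/205 = 173*363 - 116/205 = 62799 - 116/205 = 12873679/205 ≈ 62798.)
1/W = 1/(12873679/205) = 205/12873679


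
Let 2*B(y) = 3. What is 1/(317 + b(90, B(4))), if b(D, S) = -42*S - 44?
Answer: 1/210 ≈ 0.0047619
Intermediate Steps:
B(y) = 3/2 (B(y) = (½)*3 = 3/2)
b(D, S) = -44 - 42*S
1/(317 + b(90, B(4))) = 1/(317 + (-44 - 42*3/2)) = 1/(317 + (-44 - 63)) = 1/(317 - 107) = 1/210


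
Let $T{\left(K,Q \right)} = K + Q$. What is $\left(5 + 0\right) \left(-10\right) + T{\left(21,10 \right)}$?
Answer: $-19$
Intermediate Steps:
$\left(5 + 0\right) \left(-10\right) + T{\left(21,10 \right)} = \left(5 + 0\right) \left(-10\right) + \left(21 + 10\right) = 5 \left(-10\right) + 31 = -50 + 31 = -19$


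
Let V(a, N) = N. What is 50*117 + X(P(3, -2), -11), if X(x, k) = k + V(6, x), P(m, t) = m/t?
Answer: 11675/2 ≈ 5837.5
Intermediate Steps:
X(x, k) = k + x
50*117 + X(P(3, -2), -11) = 50*117 + (-11 + 3/(-2)) = 5850 + (-11 + 3*(-1/2)) = 5850 + (-11 - 3/2) = 5850 - 25/2 = 11675/2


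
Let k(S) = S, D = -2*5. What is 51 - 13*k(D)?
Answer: 181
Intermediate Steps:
D = -10
51 - 13*k(D) = 51 - 13*(-10) = 51 + 130 = 181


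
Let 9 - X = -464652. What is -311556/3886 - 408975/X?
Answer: -24392866561/300945441 ≈ -81.054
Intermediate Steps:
X = 464661 (X = 9 - 1*(-464652) = 9 + 464652 = 464661)
-311556/3886 - 408975/X = -311556/3886 - 408975/464661 = -311556*1/3886 - 408975*1/464661 = -155778/1943 - 136325/154887 = -24392866561/300945441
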